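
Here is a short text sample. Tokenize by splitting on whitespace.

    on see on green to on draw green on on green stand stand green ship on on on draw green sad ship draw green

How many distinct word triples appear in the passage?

21

24 tokens → 22 trigram windows in total.
Repeated trigrams (each contributes count−1 duplicates):
  on draw green: 2
1 duplicate windows → 22 − 1 = 21 distinct.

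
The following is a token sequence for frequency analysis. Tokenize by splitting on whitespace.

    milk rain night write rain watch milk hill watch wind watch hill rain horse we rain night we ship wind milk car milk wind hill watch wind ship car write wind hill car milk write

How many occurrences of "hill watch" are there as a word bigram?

2

Scanning the 34 overlapping bigram windows for "hill watch":
  position 8–9: hill watch
  position 25–26: hill watch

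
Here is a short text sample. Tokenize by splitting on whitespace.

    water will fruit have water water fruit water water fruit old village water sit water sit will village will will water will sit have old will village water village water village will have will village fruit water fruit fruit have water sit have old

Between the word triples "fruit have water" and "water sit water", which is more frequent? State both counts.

"fruit have water" (2 vs 1)

"fruit have water": 2 occurrences
"water sit water": 1 occurrence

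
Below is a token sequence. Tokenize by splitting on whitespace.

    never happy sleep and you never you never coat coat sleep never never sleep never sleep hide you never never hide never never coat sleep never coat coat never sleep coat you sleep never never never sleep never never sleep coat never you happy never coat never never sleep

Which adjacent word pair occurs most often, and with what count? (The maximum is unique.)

"never never", 7 times

Bigram frequencies (highest first):
  never never: 7
  never sleep: 6
  sleep never: 5
  never coat: 4
  you never: 3
  coat never: 3
  … (16 more, each ≤ 2)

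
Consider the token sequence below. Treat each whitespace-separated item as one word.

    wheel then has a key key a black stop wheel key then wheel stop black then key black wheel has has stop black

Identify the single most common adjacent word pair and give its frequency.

"stop black", 2 times

Bigram frequencies (highest first):
  stop black: 2
  wheel then: 1
  then has: 1
  has a: 1
  a key: 1
  key key: 1
  … (15 more, each ≤ 1)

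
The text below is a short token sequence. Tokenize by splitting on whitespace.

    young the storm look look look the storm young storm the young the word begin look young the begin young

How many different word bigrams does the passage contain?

15

20 tokens → 19 bigram windows in total.
Repeated bigrams (each contributes count−1 duplicates):
  young the: 3
  look look: 2
  the storm: 2
4 duplicate windows → 19 − 4 = 15 distinct.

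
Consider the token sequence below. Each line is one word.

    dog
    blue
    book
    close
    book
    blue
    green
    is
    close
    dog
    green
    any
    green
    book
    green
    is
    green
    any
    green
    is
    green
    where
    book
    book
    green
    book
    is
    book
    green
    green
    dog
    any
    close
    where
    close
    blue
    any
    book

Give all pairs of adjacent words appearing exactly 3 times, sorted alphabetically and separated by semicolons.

book green; green is

Bigram counts meeting the condition (exactly 3 times):
  book green: 3
  green is: 3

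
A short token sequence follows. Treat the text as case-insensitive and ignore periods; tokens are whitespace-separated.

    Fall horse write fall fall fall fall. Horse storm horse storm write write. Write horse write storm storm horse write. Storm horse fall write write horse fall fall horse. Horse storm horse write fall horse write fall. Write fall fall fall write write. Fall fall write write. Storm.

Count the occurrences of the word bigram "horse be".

Scanning the 47 overlapping bigram windows for "horse be":
  (none found)

0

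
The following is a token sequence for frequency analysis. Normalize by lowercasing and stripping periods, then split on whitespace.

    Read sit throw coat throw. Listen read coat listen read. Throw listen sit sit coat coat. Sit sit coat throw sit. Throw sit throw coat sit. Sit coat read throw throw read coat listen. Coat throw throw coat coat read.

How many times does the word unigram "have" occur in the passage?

Scanning the 40 tokens for "have":
  (none found)

0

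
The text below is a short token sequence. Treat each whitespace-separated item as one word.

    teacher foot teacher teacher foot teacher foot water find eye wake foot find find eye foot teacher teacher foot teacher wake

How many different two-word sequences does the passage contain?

12

21 tokens → 20 bigram windows in total.
Repeated bigrams (each contributes count−1 duplicates):
  foot teacher: 4
  teacher foot: 4
  find eye: 2
  teacher teacher: 2
8 duplicate windows → 20 − 8 = 12 distinct.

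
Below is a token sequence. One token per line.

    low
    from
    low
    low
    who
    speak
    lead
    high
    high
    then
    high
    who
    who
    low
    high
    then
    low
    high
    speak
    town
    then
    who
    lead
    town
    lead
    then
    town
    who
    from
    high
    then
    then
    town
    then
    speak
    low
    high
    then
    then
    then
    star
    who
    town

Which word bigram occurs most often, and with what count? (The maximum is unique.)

Bigram frequencies (highest first):
  high then: 4
  low high: 3
  then then: 3
  town then: 2
  then town: 2
  low from: 1
  … (27 more, each ≤ 1)

"high then", 4 times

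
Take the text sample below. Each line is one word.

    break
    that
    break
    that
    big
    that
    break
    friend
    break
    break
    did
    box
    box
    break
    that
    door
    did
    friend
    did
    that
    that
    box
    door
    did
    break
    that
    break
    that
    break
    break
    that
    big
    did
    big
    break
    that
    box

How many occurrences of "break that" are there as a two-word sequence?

7

Scanning the 36 overlapping bigram windows for "break that":
  position 1–2: break that
  position 3–4: break that
  position 14–15: break that
  position 25–26: break that
  position 27–28: break that
  position 30–31: break that
  position 35–36: break that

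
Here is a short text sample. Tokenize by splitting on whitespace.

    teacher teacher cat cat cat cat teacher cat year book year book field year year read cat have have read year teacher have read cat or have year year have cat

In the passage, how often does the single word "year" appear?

Scanning the 31 tokens for "year":
  position 9: year
  position 11: year
  position 14: year
  position 15: year
  position 21: year
  position 28: year
  position 29: year

7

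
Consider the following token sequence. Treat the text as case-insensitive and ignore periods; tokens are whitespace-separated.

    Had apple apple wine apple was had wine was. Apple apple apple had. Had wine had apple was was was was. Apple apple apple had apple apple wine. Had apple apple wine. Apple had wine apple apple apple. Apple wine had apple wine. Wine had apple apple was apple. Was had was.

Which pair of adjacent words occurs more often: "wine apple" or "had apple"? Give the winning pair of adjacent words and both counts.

"had apple" (6 vs 3)

"wine apple": 3 occurrences
"had apple": 6 occurrences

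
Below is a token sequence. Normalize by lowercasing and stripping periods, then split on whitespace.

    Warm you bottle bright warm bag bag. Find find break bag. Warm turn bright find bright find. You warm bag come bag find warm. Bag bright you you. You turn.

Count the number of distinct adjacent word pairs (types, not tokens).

30 tokens → 29 bigram windows in total.
Repeated bigrams (each contributes count−1 duplicates):
  warm bag: 3
  bag find: 2
  bright find: 2
  you you: 2
5 duplicate windows → 29 − 5 = 24 distinct.

24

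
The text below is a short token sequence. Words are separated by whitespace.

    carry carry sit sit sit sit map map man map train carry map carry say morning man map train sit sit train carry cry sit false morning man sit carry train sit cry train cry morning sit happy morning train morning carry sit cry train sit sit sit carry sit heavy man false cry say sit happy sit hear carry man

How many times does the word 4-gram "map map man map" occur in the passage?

Scanning the 58 overlapping 4-gram windows for "map map man map":
  position 7–10: map map man map

1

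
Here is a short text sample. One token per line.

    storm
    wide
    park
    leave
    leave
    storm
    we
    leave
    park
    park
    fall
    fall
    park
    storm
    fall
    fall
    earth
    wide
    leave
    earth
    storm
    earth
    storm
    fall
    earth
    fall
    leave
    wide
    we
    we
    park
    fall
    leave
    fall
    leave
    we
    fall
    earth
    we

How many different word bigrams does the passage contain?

30

39 tokens → 38 bigram windows in total.
Repeated bigrams (each contributes count−1 duplicates):
  fall earth: 3
  fall leave: 3
  earth storm: 2
  fall fall: 2
  park fall: 2
  storm fall: 2
8 duplicate windows → 38 − 8 = 30 distinct.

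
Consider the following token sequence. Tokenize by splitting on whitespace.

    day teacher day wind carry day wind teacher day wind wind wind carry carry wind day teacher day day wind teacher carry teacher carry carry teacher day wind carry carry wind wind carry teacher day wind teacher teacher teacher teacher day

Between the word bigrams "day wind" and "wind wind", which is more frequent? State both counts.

"day wind" (6 vs 3)

"day wind": 6 occurrences
"wind wind": 3 occurrences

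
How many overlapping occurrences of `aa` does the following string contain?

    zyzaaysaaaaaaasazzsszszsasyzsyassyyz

7

Sliding a length-2 window over the 36 characters (35 positions):
  position 4–5: aa
  position 8–9: aa
  position 9–10: aa
  position 10–11: aa
  position 11–12: aa
  position 12–13: aa
  position 13–14: aa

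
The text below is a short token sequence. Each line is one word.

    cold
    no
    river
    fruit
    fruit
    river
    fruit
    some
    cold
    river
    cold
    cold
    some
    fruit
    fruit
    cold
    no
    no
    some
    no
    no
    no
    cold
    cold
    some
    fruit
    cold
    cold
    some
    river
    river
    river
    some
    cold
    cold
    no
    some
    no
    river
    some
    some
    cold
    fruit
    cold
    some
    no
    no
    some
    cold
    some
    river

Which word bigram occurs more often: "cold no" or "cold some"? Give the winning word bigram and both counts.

"cold no": 3 occurrences
"cold some": 5 occurrences

"cold some" (5 vs 3)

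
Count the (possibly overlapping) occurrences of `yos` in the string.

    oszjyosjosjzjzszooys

1

Sliding a length-3 window over the 20 characters (18 positions):
  position 5–7: yos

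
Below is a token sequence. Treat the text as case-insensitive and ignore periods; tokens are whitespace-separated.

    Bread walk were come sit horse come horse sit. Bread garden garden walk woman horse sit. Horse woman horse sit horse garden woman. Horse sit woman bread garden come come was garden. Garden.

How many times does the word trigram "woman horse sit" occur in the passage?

3

Scanning the 31 overlapping trigram windows for "woman horse sit":
  position 14–16: woman horse sit
  position 18–20: woman horse sit
  position 23–25: woman horse sit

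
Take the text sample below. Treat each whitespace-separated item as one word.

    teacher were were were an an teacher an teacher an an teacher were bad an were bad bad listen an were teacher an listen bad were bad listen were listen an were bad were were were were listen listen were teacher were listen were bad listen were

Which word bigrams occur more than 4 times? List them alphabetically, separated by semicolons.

Bigram counts meeting the condition (more than 4 times):
  were bad: 5
  were were: 5

were bad; were were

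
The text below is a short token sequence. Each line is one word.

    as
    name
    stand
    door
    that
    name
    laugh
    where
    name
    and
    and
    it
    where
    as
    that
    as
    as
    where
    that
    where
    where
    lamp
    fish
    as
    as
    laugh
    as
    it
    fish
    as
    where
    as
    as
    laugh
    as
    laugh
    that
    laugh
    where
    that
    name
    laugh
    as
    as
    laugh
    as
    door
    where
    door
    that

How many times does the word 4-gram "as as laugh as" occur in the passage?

Scanning the 47 overlapping 4-gram windows for "as as laugh as":
  position 24–27: as as laugh as
  position 32–35: as as laugh as
  position 43–46: as as laugh as

3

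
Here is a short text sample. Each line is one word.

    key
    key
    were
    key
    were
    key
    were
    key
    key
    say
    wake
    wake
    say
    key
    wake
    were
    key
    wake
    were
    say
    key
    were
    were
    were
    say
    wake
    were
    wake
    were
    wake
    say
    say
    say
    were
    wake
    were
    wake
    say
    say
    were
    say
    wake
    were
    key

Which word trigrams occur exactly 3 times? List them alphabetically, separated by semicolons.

Trigram counts meeting the condition (exactly 3 times):
  key were key: 3
  wake were wake: 3

key were key; wake were wake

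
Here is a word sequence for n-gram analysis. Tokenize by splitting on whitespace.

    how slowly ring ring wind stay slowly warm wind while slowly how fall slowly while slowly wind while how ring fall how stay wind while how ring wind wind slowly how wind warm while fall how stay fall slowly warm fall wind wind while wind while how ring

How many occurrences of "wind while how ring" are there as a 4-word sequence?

Scanning the 45 overlapping 4-gram windows for "wind while how ring":
  position 17–20: wind while how ring
  position 24–27: wind while how ring
  position 45–48: wind while how ring

3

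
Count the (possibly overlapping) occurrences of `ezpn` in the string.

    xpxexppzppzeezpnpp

Sliding a length-4 window over the 18 characters (15 positions):
  position 13–16: ezpn

1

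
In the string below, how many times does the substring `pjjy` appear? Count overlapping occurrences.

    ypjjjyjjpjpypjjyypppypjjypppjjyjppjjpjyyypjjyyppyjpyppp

4

Sliding a length-4 window over the 55 characters (52 positions):
  position 13–16: pjjy
  position 22–25: pjjy
  position 28–31: pjjy
  position 42–45: pjjy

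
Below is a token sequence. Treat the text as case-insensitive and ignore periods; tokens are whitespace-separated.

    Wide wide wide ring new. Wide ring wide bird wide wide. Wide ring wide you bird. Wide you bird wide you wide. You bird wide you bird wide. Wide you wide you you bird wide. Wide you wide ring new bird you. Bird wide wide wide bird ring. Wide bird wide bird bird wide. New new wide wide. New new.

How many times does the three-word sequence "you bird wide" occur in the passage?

Scanning the 58 overlapping trigram windows for "you bird wide":
  position 15–17: you bird wide
  position 18–20: you bird wide
  position 23–25: you bird wide
  position 26–28: you bird wide
  position 33–35: you bird wide
  position 42–44: you bird wide

6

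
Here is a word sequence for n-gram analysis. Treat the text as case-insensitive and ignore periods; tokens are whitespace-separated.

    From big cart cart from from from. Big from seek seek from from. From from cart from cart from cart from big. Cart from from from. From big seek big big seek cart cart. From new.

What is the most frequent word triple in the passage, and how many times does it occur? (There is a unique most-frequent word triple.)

Trigram frequencies (highest first):
  from from from: 5
  from cart from: 3
  from big cart: 2
  cart cart from: 2
  cart from from: 2
  from from big: 2
  … (17 more, each ≤ 2)

"from from from", 5 times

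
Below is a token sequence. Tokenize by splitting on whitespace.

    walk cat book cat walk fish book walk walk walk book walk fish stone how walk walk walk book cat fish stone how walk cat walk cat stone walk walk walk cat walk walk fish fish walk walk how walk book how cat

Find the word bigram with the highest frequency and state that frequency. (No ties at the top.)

"walk walk", 8 times

Bigram frequencies (highest first):
  walk walk: 8
  walk cat: 4
  cat walk: 3
  walk fish: 3
  walk book: 3
  how walk: 3
  … (14 more, each ≤ 2)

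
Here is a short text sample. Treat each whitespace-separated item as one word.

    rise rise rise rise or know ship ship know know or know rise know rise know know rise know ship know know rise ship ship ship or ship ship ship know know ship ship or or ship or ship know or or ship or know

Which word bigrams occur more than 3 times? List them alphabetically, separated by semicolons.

Bigram counts meeting the condition (more than 3 times):
  know know: 4
  know rise: 4
  or ship: 4
  ship know: 4
  ship or: 4
  ship ship: 6

know know; know rise; or ship; ship know; ship or; ship ship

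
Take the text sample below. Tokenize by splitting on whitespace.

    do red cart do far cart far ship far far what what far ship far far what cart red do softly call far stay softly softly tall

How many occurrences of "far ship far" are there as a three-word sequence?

2

Scanning the 25 overlapping trigram windows for "far ship far":
  position 7–9: far ship far
  position 13–15: far ship far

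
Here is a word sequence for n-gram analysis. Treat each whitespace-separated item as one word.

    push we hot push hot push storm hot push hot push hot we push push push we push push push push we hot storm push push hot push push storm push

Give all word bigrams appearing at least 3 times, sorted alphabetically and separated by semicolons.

hot push; push hot; push push; push we

Bigram counts meeting the condition (at least 3 times):
  hot push: 5
  push hot: 4
  push push: 7
  push we: 3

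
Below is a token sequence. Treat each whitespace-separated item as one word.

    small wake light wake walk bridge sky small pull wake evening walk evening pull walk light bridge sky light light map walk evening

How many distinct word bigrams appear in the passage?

20

23 tokens → 22 bigram windows in total.
Repeated bigrams (each contributes count−1 duplicates):
  bridge sky: 2
  walk evening: 2
2 duplicate windows → 22 − 2 = 20 distinct.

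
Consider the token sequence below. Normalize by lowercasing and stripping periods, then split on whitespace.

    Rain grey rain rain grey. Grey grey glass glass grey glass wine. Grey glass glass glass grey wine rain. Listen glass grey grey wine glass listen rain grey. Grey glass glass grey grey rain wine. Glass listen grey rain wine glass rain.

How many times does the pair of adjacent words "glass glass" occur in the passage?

Scanning the 41 overlapping bigram windows for "glass glass":
  position 8–9: glass glass
  position 14–15: glass glass
  position 15–16: glass glass
  position 30–31: glass glass

4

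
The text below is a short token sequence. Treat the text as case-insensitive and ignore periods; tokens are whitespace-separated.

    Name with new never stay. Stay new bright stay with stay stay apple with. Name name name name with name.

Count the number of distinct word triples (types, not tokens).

20 tokens → 18 trigram windows in total.
Repeated trigrams (each contributes count−1 duplicates):
  name name name: 2
1 duplicate windows → 18 − 1 = 17 distinct.

17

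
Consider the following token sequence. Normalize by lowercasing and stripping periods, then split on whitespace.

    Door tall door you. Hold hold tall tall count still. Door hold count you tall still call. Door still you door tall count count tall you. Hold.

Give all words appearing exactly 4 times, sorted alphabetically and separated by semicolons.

Unigram counts meeting the condition (exactly 4 times):
  count: 4
  hold: 4
  you: 4

count; hold; you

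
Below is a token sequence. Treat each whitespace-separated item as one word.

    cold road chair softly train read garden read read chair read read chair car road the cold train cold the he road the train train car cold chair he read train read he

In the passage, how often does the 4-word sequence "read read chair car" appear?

Scanning the 30 overlapping 4-gram windows for "read read chair car":
  position 11–14: read read chair car

1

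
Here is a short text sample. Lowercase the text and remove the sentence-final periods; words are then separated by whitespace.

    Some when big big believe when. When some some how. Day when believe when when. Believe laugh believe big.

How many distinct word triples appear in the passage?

19 tokens → 17 trigram windows in total.
Repeated trigrams (each contributes count−1 duplicates):
  believe when when: 2
1 duplicate windows → 17 − 1 = 16 distinct.

16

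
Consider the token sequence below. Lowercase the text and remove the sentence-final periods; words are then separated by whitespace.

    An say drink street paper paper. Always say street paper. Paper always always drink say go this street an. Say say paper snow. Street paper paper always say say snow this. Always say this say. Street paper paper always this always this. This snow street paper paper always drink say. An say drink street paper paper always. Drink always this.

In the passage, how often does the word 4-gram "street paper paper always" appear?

Scanning the 57 overlapping 4-gram windows for "street paper paper always":
  position 4–7: street paper paper always
  position 9–12: street paper paper always
  position 24–27: street paper paper always
  position 36–39: street paper paper always
  position 45–48: street paper paper always
  position 54–57: street paper paper always

6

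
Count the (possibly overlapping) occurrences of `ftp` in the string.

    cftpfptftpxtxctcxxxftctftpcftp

Sliding a length-3 window over the 30 characters (28 positions):
  position 2–4: ftp
  position 8–10: ftp
  position 24–26: ftp
  position 28–30: ftp

4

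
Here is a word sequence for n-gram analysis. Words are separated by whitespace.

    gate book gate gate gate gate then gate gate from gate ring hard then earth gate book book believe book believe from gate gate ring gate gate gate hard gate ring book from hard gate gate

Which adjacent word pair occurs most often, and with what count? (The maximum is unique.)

Bigram frequencies (highest first):
  gate gate: 8
  gate ring: 3
  gate book: 2
  from gate: 2
  book believe: 2
  hard gate: 2
  … (16 more, each ≤ 1)

"gate gate", 8 times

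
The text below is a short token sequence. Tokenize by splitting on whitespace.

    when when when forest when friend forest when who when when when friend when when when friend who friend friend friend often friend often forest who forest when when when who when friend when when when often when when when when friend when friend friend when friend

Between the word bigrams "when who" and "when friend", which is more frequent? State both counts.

"when who": 2 occurrences
"when friend": 7 occurrences

"when friend" (7 vs 2)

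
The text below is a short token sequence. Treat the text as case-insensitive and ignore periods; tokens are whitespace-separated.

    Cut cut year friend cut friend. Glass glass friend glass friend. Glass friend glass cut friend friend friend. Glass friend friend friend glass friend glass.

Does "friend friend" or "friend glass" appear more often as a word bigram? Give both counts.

"friend glass" (7 vs 4)

"friend friend": 4 occurrences
"friend glass": 7 occurrences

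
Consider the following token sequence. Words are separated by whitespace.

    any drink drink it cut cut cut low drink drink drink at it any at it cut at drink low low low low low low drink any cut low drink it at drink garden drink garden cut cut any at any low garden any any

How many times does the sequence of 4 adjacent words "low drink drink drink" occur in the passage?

1

Scanning the 42 overlapping 4-gram windows for "low drink drink drink":
  position 8–11: low drink drink drink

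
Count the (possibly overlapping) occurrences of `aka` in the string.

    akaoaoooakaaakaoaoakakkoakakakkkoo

Sliding a length-3 window over the 34 characters (32 positions):
  position 1–3: aka
  position 9–11: aka
  position 13–15: aka
  position 19–21: aka
  position 25–27: aka
  position 27–29: aka

6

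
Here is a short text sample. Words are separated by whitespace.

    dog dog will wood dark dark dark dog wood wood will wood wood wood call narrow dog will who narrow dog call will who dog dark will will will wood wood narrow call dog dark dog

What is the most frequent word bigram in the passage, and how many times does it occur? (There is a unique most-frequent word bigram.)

Bigram frequencies (highest first):
  wood wood: 4
  will wood: 3
  dog will: 2
  dark dark: 2
  dark dog: 2
  narrow dog: 2
  … (17 more, each ≤ 2)

"wood wood", 4 times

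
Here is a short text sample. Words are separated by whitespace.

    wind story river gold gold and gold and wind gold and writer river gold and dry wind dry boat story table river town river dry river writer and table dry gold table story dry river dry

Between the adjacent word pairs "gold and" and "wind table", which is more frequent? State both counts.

"gold and" (4 vs 0)

"gold and": 4 occurrences
"wind table": 0 occurrences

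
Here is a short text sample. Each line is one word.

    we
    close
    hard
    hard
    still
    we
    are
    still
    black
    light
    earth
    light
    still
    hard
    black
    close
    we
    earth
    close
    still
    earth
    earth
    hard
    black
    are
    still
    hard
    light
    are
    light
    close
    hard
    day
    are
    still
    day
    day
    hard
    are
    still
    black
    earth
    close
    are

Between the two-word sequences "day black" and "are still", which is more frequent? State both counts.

"are still" (4 vs 0)

"day black": 0 occurrences
"are still": 4 occurrences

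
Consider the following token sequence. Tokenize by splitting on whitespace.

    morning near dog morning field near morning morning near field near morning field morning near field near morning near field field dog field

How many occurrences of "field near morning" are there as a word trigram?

3

Scanning the 21 overlapping trigram windows for "field near morning":
  position 5–7: field near morning
  position 10–12: field near morning
  position 16–18: field near morning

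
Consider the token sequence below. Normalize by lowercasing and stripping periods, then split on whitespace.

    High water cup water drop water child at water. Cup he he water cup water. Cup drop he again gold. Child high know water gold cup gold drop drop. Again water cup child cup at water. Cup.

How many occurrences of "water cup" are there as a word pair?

Scanning the 36 overlapping bigram windows for "water cup":
  position 2–3: water cup
  position 9–10: water cup
  position 13–14: water cup
  position 15–16: water cup
  position 31–32: water cup
  position 36–37: water cup

6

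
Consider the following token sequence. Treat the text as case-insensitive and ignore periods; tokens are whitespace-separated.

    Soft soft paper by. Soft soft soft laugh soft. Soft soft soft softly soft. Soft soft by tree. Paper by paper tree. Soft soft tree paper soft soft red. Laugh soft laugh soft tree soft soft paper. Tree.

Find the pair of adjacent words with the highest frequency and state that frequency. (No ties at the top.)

Bigram frequencies (highest first):
  soft soft: 11
  laugh soft: 3
  soft paper: 2
  paper by: 2
  soft laugh: 2
  tree paper: 2
  … (12 more, each ≤ 2)

"soft soft", 11 times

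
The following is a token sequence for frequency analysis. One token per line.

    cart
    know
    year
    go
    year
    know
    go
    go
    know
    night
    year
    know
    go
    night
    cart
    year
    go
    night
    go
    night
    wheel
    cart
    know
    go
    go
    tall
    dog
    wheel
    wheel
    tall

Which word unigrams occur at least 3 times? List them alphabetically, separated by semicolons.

Unigram counts meeting the condition (at least 3 times):
  cart: 3
  go: 8
  know: 5
  night: 4
  wheel: 3
  year: 4

cart; go; know; night; wheel; year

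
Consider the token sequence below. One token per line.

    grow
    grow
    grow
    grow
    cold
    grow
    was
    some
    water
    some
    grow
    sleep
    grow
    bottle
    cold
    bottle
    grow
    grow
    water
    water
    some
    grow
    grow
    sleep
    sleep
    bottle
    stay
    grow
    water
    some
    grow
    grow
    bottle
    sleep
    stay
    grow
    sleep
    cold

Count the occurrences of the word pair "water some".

3

Scanning the 37 overlapping bigram windows for "water some":
  position 9–10: water some
  position 20–21: water some
  position 29–30: water some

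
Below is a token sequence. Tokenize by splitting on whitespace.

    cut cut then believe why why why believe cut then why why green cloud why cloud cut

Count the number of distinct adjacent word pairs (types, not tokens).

13

17 tokens → 16 bigram windows in total.
Repeated bigrams (each contributes count−1 duplicates):
  why why: 3
  cut then: 2
3 duplicate windows → 16 − 3 = 13 distinct.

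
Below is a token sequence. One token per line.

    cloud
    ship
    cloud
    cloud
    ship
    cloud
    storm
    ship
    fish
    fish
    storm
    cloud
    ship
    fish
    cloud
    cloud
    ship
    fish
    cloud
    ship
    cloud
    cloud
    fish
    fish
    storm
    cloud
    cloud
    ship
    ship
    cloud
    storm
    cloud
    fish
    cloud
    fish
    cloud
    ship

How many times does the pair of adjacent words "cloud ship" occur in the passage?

Scanning the 36 overlapping bigram windows for "cloud ship":
  position 1–2: cloud ship
  position 4–5: cloud ship
  position 12–13: cloud ship
  position 16–17: cloud ship
  position 19–20: cloud ship
  position 27–28: cloud ship
  position 36–37: cloud ship

7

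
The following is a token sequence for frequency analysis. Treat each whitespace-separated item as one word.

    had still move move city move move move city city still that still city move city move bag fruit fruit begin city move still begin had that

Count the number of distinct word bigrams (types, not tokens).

19

27 tokens → 26 bigram windows in total.
Repeated bigrams (each contributes count−1 duplicates):
  city move: 4
  move city: 3
  move move: 3
7 duplicate windows → 26 − 7 = 19 distinct.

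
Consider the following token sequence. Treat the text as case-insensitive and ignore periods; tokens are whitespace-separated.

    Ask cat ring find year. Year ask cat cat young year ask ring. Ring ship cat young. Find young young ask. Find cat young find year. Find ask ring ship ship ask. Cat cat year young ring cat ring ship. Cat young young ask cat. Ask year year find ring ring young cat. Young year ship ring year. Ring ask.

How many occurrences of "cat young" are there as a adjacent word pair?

Scanning the 59 overlapping bigram windows for "cat young":
  position 9–10: cat young
  position 16–17: cat young
  position 23–24: cat young
  position 41–42: cat young
  position 53–54: cat young

5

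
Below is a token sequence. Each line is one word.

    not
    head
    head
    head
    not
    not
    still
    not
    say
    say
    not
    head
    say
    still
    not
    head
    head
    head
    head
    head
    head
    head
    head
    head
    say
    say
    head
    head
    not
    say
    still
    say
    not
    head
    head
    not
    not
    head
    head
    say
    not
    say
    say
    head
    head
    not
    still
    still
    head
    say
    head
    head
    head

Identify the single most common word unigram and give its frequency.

"head", 25 times

Unigram frequencies (highest first):
  head: 25
  not: 12
  say: 11
  still: 5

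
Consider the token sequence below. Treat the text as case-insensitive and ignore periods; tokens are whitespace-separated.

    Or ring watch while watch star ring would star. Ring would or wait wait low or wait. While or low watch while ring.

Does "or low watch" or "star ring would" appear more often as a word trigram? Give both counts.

"star ring would" (2 vs 1)

"or low watch": 1 occurrence
"star ring would": 2 occurrences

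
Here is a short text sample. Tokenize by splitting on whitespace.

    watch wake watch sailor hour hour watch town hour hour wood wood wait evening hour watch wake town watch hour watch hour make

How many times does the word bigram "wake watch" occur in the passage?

Scanning the 22 overlapping bigram windows for "wake watch":
  position 2–3: wake watch

1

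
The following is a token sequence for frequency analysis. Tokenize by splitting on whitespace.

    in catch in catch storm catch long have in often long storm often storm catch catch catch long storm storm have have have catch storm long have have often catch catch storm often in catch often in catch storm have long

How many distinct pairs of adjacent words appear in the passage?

23

41 tokens → 40 bigram windows in total.
Repeated bigrams (each contributes count−1 duplicates):
  catch storm: 4
  in catch: 4
  catch catch: 3
  have have: 3
  catch long: 2
  long have: 2
  long storm: 2
  often in: 2
  … (3 more repeated)
17 duplicate windows → 40 − 17 = 23 distinct.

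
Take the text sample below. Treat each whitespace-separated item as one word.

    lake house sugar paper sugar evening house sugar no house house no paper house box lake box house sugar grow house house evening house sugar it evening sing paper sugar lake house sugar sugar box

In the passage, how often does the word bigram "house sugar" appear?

5

Scanning the 34 overlapping bigram windows for "house sugar":
  position 2–3: house sugar
  position 7–8: house sugar
  position 18–19: house sugar
  position 24–25: house sugar
  position 32–33: house sugar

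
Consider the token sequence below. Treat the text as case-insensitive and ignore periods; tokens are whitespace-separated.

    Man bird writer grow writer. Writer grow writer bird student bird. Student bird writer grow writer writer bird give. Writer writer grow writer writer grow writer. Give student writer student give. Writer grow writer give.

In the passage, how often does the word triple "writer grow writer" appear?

6

Scanning the 33 overlapping trigram windows for "writer grow writer":
  position 3–5: writer grow writer
  position 6–8: writer grow writer
  position 14–16: writer grow writer
  position 21–23: writer grow writer
  position 24–26: writer grow writer
  position 32–34: writer grow writer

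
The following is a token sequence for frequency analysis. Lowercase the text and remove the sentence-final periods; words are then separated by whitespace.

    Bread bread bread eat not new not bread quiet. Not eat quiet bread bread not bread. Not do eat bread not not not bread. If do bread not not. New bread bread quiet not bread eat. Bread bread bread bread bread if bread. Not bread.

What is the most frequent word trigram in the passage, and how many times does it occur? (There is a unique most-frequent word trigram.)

"bread bread bread", 4 times

Trigram frequencies (highest first):
  bread bread bread: 4
  bread quiet not: 2
  bread not bread: 2
  bread not not: 2
  bread bread eat: 1
  bread eat not: 1
  … (31 more, each ≤ 1)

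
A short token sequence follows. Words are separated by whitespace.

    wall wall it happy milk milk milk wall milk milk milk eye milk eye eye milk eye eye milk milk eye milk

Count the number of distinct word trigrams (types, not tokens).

22 tokens → 20 trigram windows in total.
Repeated trigrams (each contributes count−1 duplicates):
  eye eye milk: 2
  eye milk eye: 2
  milk eye eye: 2
  milk eye milk: 2
  milk milk eye: 2
  milk milk milk: 2
6 duplicate windows → 20 − 6 = 14 distinct.

14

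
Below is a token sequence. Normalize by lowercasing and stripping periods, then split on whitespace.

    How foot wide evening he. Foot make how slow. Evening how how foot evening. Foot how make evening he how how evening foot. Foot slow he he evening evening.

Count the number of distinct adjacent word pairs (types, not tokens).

24

29 tokens → 28 bigram windows in total.
Repeated bigrams (each contributes count−1 duplicates):
  evening foot: 2
  evening he: 2
  how foot: 2
  how how: 2
4 duplicate windows → 28 − 4 = 24 distinct.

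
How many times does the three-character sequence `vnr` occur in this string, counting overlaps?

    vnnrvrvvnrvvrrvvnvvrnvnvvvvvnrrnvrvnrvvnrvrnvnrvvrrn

Sliding a length-3 window over the 52 characters (50 positions):
  position 8–10: vnr
  position 28–30: vnr
  position 35–37: vnr
  position 39–41: vnr
  position 45–47: vnr

5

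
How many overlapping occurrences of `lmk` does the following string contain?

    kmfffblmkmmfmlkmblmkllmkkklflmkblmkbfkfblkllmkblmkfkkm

Sliding a length-3 window over the 54 characters (52 positions):
  position 7–9: lmk
  position 18–20: lmk
  position 22–24: lmk
  position 29–31: lmk
  position 33–35: lmk
  position 44–46: lmk
  position 48–50: lmk

7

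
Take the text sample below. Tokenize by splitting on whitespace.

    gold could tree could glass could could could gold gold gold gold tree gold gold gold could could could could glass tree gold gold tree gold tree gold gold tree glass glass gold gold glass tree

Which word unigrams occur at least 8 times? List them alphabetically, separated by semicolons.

could; gold

Unigram counts meeting the condition (at least 8 times):
  could: 9
  gold: 15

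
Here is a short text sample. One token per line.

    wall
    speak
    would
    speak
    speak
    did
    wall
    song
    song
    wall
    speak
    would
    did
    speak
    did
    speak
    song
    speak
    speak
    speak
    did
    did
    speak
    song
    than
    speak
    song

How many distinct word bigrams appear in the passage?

27 tokens → 26 bigram windows in total.
Repeated bigrams (each contributes count−1 duplicates):
  did speak: 3
  speak did: 3
  speak song: 3
  speak speak: 3
  speak would: 2
  wall speak: 2
10 duplicate windows → 26 − 10 = 16 distinct.

16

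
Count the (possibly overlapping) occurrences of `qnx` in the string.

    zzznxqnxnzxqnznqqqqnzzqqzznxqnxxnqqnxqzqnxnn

Sliding a length-3 window over the 44 characters (42 positions):
  position 6–8: qnx
  position 29–31: qnx
  position 35–37: qnx
  position 40–42: qnx

4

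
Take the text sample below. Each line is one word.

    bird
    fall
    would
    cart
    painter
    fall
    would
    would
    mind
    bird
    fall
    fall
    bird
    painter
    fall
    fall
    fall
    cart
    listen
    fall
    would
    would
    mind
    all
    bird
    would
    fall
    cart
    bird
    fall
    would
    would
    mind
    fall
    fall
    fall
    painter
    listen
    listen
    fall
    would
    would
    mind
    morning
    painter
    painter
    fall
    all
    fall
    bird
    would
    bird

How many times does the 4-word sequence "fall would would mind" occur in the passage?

Scanning the 49 overlapping 4-gram windows for "fall would would mind":
  position 6–9: fall would would mind
  position 20–23: fall would would mind
  position 30–33: fall would would mind
  position 40–43: fall would would mind

4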